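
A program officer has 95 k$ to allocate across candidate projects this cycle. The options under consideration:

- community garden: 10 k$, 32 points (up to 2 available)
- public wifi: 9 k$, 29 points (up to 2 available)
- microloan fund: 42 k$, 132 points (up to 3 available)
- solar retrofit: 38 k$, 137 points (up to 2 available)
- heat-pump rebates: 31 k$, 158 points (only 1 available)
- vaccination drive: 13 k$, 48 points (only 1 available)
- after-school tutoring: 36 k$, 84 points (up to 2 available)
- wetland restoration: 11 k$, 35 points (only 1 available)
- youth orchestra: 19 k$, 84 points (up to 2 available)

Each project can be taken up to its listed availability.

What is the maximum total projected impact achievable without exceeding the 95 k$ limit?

409

Greedy by ratio would take public wifi + heat-pump rebates + vaccination drive + 2×youth orchestra: 91 k$ used, total 403.
Replace public wifi with wetland restoration: the trade gains 6 net, giving 409 at 93 k$.
That's the maximum — no swap from here does better than 409.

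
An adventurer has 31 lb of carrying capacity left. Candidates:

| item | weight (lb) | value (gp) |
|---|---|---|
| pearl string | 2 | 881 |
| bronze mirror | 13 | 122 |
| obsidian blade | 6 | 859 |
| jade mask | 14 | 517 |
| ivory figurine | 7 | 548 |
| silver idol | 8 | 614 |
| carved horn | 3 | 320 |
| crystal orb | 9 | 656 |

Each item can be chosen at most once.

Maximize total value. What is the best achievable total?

3330

The ratio heuristic lands on pearl string + obsidian blade + ivory figurine + silver idol + carved horn (3222) but leaves 5 lb idle.
Dropping ivory figurine frees 7 lb; slotting in crystal orb (9 lb) lifts the total to 3330 at 28 lb.
An exhaustive check of the 256 subsets confirms 3330.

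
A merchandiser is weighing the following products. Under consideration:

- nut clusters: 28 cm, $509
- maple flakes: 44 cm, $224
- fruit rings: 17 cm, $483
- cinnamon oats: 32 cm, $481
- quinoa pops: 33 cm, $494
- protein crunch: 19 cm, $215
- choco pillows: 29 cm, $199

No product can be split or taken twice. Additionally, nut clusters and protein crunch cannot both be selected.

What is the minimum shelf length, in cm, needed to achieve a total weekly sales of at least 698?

36

Minimise cm subject to total weekly sales ≥ 698.
fruit rings + protein crunch reaches 698 using 36 cm.
Below 36 cm the best achievable stays under 698.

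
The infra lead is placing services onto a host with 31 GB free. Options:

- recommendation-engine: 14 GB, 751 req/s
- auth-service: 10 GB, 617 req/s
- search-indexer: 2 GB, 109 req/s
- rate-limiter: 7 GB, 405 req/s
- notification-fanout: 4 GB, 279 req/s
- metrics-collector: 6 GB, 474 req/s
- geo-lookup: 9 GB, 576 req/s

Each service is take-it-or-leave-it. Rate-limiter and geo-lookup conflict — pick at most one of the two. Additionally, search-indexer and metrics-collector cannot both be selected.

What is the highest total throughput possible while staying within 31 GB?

1946

Best packing: auth-service + notification-fanout + metrics-collector + geo-lookup — 29 GB, 1946 total.
The closest alternative, recommendation-engine + rate-limiter + notification-fanout + metrics-collector, reaches only 1909.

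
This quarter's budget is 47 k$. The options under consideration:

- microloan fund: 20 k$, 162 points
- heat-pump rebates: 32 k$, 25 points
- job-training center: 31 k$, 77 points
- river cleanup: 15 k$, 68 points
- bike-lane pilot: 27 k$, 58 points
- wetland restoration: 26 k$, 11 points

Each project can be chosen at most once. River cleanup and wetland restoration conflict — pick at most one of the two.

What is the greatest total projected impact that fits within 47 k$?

Density check — microloan fund 8.10, river cleanup 4.53, job-training center 2.48 are the best per k$.
Best packing: microloan fund + river cleanup — 35 k$, 230 total.

230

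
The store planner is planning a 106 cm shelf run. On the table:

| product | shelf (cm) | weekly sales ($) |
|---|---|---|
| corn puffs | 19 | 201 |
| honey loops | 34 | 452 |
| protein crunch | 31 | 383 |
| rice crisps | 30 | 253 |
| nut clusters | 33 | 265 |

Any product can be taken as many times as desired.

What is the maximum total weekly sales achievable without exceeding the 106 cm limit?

Density check — honey loops 13.29, protein crunch 12.35, corn puffs 10.58, rice crisps 8.43 are the best per cm.
The ratio ordering already packs tightly: 3×honey loops, 102 cm, 1356.
Every other selection either busts 106 cm or fails to beat 1356.

1356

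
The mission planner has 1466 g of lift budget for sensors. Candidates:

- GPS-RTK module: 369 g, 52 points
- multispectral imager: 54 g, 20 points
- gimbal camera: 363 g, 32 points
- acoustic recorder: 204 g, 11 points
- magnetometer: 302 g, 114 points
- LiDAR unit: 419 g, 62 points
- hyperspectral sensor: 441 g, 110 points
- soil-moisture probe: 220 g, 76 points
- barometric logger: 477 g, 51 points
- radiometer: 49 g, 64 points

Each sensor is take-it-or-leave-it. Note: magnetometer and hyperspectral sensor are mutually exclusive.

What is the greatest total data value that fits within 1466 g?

388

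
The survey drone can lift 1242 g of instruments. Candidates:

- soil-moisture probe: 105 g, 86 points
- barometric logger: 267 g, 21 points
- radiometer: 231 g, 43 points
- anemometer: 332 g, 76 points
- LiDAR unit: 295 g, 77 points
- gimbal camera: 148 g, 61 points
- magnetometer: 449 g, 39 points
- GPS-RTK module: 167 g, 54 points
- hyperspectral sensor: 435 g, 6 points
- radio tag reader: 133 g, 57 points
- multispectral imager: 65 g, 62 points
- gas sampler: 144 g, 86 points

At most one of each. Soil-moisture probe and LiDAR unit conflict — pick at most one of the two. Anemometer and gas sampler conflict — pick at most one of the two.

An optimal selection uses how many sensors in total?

Optimal total is 449.
One optimal bundle: soil-moisture probe + radiometer + gimbal camera + GPS-RTK module + radio tag reader + multispectral imager + gas sampler (993 g).
All optima have 7 sensors.

7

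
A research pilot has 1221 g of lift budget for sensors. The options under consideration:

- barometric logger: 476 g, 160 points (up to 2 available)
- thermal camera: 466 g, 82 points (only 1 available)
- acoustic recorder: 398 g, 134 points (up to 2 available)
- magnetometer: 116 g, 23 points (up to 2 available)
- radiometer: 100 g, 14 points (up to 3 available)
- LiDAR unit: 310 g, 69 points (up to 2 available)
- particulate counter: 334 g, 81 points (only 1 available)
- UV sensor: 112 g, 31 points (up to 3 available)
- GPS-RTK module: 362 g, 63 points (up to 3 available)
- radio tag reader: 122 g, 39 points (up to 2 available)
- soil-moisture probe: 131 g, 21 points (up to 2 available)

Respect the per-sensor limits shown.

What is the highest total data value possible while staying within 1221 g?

398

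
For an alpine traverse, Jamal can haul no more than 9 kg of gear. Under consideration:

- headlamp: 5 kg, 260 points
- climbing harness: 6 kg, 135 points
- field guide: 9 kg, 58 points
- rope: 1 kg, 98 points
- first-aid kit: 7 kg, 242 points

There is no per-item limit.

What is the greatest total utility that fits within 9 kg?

Density check — rope 98.00, headlamp 52.00, first-aid kit 34.57, climbing harness 22.50 are the best per kg.
Best packing: 9×rope — 9 kg, 882 total.
That's the maximum — no swap from here does better than 882.

882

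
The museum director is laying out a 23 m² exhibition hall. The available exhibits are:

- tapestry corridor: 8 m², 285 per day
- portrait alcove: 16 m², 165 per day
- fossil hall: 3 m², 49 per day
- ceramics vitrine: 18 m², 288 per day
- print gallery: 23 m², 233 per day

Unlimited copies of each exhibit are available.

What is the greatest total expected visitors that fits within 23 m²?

668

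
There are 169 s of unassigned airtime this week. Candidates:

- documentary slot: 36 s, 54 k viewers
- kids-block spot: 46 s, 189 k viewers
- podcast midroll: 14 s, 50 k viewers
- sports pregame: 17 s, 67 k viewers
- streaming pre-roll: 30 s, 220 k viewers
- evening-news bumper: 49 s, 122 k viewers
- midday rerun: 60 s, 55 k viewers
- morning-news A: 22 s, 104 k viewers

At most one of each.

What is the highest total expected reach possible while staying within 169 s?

702

By expected reach per s: streaming pre-roll 7.33, morning-news A 4.73, kids-block spot 4.11 lead.
Greedy by ratio would take documentary slot + kids-block spot + podcast midroll + sports pregame + streaming pre-roll + morning-news A: 165 s used, total 684.
The 50 s tied up in documentary slot and podcast midroll is better spent on evening-news bumper — total rises to 702 (164 s).
Next best is kids-block spot + podcast midroll + streaming pre-roll + evening-news bumper + morning-news A at 685 (161 s) — short by 17.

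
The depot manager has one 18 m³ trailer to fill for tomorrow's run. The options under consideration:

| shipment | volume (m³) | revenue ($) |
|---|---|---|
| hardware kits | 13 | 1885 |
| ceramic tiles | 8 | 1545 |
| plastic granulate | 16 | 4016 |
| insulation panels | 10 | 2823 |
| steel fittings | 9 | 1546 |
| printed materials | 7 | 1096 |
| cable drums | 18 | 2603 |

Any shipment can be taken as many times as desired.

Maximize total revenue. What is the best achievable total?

By revenue per m³: insulation panels 282.30, plastic granulate 251.00, ceramic tiles 193.12, steel fittings 171.78 lead.
Taking ceramic tiles + insulation panels: 18 m³ used, 4368 in revenue.
No other feasible combination exceeds 4368.

4368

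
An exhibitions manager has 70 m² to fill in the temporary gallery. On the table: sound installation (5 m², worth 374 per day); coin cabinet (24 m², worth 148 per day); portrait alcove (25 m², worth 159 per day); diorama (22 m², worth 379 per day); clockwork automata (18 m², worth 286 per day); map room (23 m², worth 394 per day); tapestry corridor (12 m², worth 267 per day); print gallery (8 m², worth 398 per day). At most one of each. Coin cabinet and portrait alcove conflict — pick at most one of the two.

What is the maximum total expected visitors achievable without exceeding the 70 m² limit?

1812

The ratio ordering already packs tightly: sound installation + diorama + map room + tapestry corridor + print gallery, 70 m², 1812.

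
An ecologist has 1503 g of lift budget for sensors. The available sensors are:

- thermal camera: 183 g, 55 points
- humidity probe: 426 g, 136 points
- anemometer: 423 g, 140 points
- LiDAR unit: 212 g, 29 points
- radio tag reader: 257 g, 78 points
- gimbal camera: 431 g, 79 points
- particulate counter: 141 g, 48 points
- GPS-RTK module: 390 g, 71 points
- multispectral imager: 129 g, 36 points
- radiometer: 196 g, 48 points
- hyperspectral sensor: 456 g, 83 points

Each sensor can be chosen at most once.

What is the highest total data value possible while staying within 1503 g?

Greedy by ratio would take thermal camera + humidity probe + anemometer + radio tag reader + particulate counter: 1430 g used, total 457.
The 257 g tied up in radio tag reader is better spent on multispectral imager + radiometer — total rises to 463 (1498 g).

463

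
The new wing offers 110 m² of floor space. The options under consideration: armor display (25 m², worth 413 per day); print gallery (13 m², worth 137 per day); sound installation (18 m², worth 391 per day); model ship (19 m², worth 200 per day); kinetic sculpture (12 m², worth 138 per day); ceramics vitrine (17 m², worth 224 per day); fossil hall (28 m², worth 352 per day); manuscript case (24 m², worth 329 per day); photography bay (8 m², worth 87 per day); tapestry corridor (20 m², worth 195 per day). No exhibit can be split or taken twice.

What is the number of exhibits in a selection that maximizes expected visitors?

6

Optimal total is 1632.
armor display + print gallery + sound installation + kinetic sculpture + ceramics vitrine + manuscript case hits 1632 at 109 m².
Any selection reaching 1632 contains exactly 6 exhibits.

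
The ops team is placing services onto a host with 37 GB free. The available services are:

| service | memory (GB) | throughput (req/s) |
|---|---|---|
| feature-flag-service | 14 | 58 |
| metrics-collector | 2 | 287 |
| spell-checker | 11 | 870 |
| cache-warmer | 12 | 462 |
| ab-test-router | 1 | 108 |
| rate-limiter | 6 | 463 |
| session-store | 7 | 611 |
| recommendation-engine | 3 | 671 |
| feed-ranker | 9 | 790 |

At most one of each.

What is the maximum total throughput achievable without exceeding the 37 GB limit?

3513

The ratio heuristic lands on metrics-collector + spell-checker + ab-test-router + session-store + recommendation-engine + feed-ranker (3337) but leaves 4 GB idle.
Dropping metrics-collector frees 2 GB; slotting in rate-limiter (6 GB) lifts the total to 3513 at 37 GB.
An exhaustive check of the 512 subsets confirms 3513.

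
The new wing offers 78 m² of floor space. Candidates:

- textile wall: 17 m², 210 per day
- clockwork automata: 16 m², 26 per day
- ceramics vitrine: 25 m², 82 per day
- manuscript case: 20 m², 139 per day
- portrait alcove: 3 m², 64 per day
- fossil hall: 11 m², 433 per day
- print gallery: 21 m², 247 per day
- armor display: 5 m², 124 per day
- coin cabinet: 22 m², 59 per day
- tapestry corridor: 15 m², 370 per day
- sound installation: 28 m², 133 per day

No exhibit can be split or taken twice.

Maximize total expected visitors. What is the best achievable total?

1448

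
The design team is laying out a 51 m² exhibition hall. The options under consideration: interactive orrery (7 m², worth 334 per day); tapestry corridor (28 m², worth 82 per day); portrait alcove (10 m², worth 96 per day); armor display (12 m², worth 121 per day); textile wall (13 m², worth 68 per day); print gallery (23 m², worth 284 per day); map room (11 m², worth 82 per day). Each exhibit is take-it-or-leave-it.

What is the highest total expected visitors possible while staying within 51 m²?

796

Greedy by ratio would take interactive orrery + armor display + print gallery: 42 m² used, total 739.
Replace armor display with portrait alcove + map room: the trade gains 57 net, giving 796 at 51 m².
Runner-up interactive orrery + armor display + print gallery tops out at 739.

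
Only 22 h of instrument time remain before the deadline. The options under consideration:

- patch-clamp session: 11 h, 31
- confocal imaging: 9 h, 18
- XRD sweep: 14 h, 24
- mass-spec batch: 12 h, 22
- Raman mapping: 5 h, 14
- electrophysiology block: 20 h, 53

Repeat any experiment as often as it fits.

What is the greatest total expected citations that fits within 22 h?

62

Ranking by ratio (expected citations/h): patch-clamp session 2.82, Raman mapping 2.80, electrophysiology block 2.65.
The ratio ordering already packs tightly: 2×patch-clamp session, 22 h, 62.
No other feasible combination exceeds 62.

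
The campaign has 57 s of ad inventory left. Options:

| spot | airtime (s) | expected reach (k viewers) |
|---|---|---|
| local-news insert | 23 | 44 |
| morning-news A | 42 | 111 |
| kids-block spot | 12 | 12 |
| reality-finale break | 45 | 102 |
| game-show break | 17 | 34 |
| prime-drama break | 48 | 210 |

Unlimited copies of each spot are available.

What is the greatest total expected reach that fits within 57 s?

Density check — prime-drama break 4.38, morning-news A 2.64, reality-finale break 2.27 are the best per s.
Taking prime-drama break: 48 s used, 210 in expected reach.
No other feasible combination exceeds 210.

210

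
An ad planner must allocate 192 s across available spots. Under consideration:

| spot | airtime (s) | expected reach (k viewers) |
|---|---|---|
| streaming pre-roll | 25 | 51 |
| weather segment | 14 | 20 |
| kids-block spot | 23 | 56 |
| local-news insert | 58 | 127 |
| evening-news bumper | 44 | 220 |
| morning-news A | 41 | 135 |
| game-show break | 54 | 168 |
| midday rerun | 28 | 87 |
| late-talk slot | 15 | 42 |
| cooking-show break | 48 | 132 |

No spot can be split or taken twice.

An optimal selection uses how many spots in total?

5

Optimal total is 666.
kids-block spot + evening-news bumper + morning-news A + game-show break + midday rerun hits 666 at 190 s.
All optima have 5 spots.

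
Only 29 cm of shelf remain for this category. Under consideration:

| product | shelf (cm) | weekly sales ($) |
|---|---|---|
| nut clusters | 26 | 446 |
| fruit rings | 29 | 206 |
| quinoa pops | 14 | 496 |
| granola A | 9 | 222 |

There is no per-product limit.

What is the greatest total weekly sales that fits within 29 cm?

992

Density check — quinoa pops 35.43, granola A 24.67, nut clusters 17.15, fruit rings 7.10 are the best per cm.
Taking 2×quinoa pops: 28 cm used, 992 in weekly sales.
No other feasible combination exceeds 992.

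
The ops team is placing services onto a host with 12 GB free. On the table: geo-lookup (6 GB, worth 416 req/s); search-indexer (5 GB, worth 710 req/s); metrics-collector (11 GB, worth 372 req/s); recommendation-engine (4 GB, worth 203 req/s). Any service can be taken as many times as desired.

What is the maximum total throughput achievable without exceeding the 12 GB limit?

1420

Ranking by ratio (throughput/GB): search-indexer 142.00, geo-lookup 69.33, recommendation-engine 50.75.
The ratio ordering already packs tightly: 2×search-indexer, 10 GB, 1420.
That's the maximum — no swap from here does better than 1420.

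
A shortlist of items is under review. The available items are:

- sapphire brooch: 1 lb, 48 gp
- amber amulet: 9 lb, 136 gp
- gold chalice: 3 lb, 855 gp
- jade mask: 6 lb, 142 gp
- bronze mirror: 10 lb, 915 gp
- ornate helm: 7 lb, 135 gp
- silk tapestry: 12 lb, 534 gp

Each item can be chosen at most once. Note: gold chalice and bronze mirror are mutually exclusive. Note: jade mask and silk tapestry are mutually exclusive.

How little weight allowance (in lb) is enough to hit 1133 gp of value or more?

15

Look for the lowest-weight combination reaching 1133.
Taking gold chalice + silk tapestry gives 1389 (≥ 1133) for 15 lb.
Below 15 lb the best achievable stays under 1133.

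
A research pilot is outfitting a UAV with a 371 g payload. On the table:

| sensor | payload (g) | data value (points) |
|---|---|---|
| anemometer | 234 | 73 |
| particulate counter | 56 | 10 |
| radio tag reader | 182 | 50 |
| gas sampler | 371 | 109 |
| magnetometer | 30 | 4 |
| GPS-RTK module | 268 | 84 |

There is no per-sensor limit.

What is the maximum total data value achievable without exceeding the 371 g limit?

109

Filling by ratio: particulate counter + magnetometer + GPS-RTK module for 98, with 17 g left unused.
Replace particulate counter and magnetometer and GPS-RTK module with gas sampler: the trade gains 11 net, giving 109 at 371 g.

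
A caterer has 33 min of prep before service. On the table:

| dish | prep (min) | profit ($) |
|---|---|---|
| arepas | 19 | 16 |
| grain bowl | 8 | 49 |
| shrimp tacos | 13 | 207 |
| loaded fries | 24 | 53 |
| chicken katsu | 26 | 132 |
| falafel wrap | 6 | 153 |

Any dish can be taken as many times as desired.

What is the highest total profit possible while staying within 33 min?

765

Ranking by ratio (profit/min): falafel wrap 25.50, shrimp tacos 15.92, grain bowl 6.12, chicken katsu 5.08.
5×falafel wrap uses 30 of the 33 min and totals 765.
Nothing else within 33 min beats 765.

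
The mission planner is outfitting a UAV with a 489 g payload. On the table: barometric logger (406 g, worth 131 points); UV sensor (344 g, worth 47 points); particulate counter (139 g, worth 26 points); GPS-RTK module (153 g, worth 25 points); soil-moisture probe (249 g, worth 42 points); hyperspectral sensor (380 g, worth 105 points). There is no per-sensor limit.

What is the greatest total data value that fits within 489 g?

131

Best packing: barometric logger — 406 g, 131 total.
Every other selection either busts 489 g or fails to beat 131.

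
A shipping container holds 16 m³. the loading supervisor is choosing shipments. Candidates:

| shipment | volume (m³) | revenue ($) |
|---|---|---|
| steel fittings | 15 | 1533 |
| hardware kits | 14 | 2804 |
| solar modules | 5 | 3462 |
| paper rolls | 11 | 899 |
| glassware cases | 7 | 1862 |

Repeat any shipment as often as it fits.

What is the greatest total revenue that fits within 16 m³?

By revenue per m³: solar modules 692.40, glassware cases 266.00, hardware kits 200.29 lead.
Taking 3×solar modules: 15 m³ used, 10386 in revenue.
The spare 1 m³ is too small for any remaining shipment, and no exchange beats 10386.

10386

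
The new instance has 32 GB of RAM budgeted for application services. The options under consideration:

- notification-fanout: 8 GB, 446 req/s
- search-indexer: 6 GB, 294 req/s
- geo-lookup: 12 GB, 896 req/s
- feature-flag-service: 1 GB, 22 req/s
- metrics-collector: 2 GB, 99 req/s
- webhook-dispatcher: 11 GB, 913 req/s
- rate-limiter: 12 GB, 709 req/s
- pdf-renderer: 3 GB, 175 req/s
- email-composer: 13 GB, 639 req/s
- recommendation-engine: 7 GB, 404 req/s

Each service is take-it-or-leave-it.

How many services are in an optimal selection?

Optimal total is 2312.
For example geo-lookup + metrics-collector + webhook-dispatcher + recommendation-engine achieves it, using 32 GB.
Any selection reaching 2312 contains exactly 4 services.

4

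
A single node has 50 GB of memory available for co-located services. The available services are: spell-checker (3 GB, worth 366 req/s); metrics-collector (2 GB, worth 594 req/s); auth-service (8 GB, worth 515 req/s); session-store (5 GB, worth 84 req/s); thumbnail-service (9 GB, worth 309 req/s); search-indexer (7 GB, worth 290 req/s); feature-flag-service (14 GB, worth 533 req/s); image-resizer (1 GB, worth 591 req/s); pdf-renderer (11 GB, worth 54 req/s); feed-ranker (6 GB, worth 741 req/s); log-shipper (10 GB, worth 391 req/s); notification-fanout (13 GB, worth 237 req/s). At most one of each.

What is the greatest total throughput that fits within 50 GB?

Taking the top-ratio services first gives spell-checker + metrics-collector + auth-service + thumbnail-service + search-indexer + image-resizer + feed-ranker + log-shipper for 3797 (46 GB).
Dropping log-shipper frees 10 GB; slotting in feature-flag-service (14 GB) lifts the total to 3939 at 50 GB.

3939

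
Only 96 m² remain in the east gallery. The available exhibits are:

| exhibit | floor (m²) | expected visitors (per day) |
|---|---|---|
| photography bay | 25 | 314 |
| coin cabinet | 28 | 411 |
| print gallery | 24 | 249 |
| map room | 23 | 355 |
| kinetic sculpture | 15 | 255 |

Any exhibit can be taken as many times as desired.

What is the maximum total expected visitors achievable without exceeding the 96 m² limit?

1531

Density check — kinetic sculpture 17.00, map room 15.43, coin cabinet 14.68 are the best per m².
The ratio heuristic lands on 6×kinetic sculpture (1530) but leaves 6 m² idle.
Replace 3×kinetic sculpture with coin cabinet + map room: the trade gains 1 net, giving 1531 at 96 m².
That's the maximum — no swap from here does better than 1531.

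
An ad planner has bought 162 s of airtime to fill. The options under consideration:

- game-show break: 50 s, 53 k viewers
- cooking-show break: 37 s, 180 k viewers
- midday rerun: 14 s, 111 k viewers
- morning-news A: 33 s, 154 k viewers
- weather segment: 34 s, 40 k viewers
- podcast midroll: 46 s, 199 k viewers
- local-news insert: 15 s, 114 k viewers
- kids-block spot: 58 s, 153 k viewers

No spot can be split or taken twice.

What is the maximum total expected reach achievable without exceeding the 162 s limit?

By expected reach per s: midday rerun 7.93, local-news insert 7.60, cooking-show break 4.86, morning-news A 4.67 lead.
Taking cooking-show break + midday rerun + morning-news A + podcast midroll + local-news insert: 145 s used, 758 in expected reach.
The closest alternative, cooking-show break + midday rerun + morning-news A + local-news insert + kids-block spot, reaches only 712.

758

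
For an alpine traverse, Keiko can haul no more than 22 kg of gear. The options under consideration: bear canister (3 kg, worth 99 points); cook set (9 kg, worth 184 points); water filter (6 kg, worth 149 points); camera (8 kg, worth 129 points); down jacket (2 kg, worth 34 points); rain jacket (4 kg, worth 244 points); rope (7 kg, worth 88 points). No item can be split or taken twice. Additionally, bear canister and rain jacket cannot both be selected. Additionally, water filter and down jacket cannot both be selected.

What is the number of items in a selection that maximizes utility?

Best achievable utility is 577.
For example cook set + water filter + rain jacket achieves it, using 19 kg.
Every optimal selection uses 3 items.

3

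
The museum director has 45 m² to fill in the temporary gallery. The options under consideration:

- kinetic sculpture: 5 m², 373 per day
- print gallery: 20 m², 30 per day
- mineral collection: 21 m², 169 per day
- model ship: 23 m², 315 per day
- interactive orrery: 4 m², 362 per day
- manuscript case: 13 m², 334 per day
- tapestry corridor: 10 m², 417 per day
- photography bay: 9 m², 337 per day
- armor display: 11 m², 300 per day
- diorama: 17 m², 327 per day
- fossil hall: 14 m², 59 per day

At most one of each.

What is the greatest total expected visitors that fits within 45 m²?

1823

Filling by ratio: kinetic sculpture + interactive orrery + tapestry corridor + photography bay + armor display for 1789, with 6 m² left unused.
Dropping armor display frees 11 m²; slotting in manuscript case (13 m²) lifts the total to 1823 at 41 m².
The closest alternative, kinetic sculpture + interactive orrery + tapestry corridor + photography bay + diorama, reaches only 1816.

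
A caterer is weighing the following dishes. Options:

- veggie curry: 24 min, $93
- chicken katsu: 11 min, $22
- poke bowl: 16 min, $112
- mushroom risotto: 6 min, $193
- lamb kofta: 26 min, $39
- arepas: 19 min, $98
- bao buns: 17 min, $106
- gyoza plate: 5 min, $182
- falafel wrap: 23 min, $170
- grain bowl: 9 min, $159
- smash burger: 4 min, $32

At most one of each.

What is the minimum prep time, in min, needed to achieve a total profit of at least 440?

20

Need the lightest bundle worth ≥ 440.
Taking mushroom risotto + gyoza plate + grain bowl gives 534 (≥ 440) for 20 min.
Any bundle with less than 20 min falls short of 440.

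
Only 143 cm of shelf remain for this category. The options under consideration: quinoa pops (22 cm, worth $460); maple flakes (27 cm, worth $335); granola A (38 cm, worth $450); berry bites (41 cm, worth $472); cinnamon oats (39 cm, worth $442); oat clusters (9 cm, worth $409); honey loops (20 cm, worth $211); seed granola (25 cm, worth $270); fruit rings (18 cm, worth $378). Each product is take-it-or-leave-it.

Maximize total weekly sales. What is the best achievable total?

By weekly sales per cm: oat clusters 45.44, fruit rings 21.00, quinoa pops 20.91, maple flakes 12.41 lead.
A density-first pass picks quinoa pops + maple flakes + granola A + oat clusters + seed granola + fruit rings — 2302 at 139 cm.
Replace granola A with berry bites: the trade gains 22 net, giving 2324 at 142 cm.
The closest alternative, quinoa pops + maple flakes + granola A + oat clusters + seed granola + fruit rings, reaches only 2302.

2324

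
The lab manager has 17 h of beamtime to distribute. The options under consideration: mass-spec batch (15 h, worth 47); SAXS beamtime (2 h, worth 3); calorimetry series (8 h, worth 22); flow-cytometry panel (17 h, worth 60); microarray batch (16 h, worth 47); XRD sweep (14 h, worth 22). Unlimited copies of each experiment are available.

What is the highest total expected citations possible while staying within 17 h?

60

Ranking by ratio (expected citations/h): flow-cytometry panel 3.53, mass-spec batch 3.13, microarray batch 2.94, calorimetry series 2.75.
Best packing: flow-cytometry panel — 17 h, 60 total.
No other feasible combination exceeds 60.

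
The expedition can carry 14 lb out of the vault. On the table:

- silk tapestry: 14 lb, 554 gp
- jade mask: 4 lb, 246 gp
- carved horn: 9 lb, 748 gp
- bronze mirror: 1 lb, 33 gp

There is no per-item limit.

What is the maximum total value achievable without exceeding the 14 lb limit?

By value per lb: carved horn 83.11, jade mask 61.50, silk tapestry 39.57, bronze mirror 33.00 lead.
Taking jade mask + carved horn + bronze mirror: 14 lb used, 1027 in value.

1027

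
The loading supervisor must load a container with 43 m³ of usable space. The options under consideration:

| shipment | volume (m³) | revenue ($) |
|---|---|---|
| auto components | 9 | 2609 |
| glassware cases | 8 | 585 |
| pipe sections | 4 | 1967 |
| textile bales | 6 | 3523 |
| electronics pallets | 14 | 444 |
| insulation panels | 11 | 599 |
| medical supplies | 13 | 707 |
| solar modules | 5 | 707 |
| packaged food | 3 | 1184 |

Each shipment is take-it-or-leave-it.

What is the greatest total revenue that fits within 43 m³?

10697

A density-first pass picks auto components + glassware cases + pipe sections + textile bales + solar modules + packaged food — 10575 at 35 m³.
Replace glassware cases with medical supplies: the trade gains 122 net, giving 10697 at 40 m³.
Next best is auto components + pipe sections + textile bales + insulation panels + solar modules + packaged food at 10589 (38 m³) — short by 108.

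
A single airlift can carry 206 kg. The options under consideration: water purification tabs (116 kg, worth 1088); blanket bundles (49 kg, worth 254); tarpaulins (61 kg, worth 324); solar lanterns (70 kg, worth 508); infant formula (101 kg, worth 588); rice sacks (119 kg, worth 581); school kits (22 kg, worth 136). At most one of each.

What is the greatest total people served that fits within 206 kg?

1596

By people served per kg: water purification tabs 9.38, solar lanterns 7.26, school kits 6.18 lead.
Water purification tabs + solar lanterns uses 186 of the 206 kg and totals 1596.
Runner-up water purification tabs + tarpaulins + school kits tops out at 1548.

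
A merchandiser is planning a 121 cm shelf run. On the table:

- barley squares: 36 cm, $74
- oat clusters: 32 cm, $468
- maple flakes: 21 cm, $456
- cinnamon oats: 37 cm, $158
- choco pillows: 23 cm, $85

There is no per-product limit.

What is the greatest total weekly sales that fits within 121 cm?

Density check — maple flakes 21.71, oat clusters 14.62, cinnamon oats 4.27, choco pillows 3.70 are the best per cm.
The ratio heuristic lands on 5×maple flakes (2280) but leaves 16 cm idle.
The 21 cm tied up in maple flakes is better spent on oat clusters — total rises to 2292 (116 cm).
No other feasible combination exceeds 2292.

2292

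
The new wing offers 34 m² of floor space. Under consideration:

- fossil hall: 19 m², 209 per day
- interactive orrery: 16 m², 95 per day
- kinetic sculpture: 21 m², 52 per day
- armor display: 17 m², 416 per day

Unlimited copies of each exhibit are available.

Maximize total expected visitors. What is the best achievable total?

832

2×armor display uses 34 of the 34 m² and totals 832.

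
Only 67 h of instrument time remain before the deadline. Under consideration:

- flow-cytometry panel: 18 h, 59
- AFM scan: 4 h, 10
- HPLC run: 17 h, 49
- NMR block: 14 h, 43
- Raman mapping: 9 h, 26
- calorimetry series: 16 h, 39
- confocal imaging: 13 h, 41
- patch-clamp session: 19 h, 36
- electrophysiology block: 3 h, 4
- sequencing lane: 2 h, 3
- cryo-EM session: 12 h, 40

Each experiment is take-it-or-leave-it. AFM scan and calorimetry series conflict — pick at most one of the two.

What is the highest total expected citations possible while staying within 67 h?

209

Ranking by ratio (expected citations/h): cryo-EM session 3.33, flow-cytometry panel 3.28, confocal imaging 3.15, NMR block 3.07.
The ratio ordering already packs tightly: flow-cytometry panel + NMR block + Raman mapping + confocal imaging + cryo-EM session, 66 h, 209.
The closest alternative, flow-cytometry panel + AFM scan + HPLC run + NMR block + sequencing lane + cryo-EM session, reaches only 204.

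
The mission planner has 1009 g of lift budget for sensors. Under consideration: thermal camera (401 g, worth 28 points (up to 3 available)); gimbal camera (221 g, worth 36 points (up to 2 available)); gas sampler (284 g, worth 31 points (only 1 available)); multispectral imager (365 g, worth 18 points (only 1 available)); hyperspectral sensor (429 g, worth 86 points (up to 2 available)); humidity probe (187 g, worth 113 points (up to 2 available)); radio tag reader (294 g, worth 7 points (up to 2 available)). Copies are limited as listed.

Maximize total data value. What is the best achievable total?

312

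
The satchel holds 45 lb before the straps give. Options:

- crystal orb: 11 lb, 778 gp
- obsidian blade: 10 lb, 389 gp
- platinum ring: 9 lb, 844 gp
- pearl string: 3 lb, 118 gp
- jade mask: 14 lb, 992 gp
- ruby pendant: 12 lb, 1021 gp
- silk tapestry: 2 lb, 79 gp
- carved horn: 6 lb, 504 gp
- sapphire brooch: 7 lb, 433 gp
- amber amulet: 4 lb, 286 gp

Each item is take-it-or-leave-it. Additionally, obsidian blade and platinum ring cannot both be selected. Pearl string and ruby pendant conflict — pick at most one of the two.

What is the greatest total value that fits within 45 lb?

Platinum ring + jade mask + ruby pendant + carved horn + amber amulet uses 45 of the 45 lb and totals 3647.
The closest alternative, crystal orb + platinum ring + ruby pendant + carved horn + sapphire brooch, reaches only 3580.

3647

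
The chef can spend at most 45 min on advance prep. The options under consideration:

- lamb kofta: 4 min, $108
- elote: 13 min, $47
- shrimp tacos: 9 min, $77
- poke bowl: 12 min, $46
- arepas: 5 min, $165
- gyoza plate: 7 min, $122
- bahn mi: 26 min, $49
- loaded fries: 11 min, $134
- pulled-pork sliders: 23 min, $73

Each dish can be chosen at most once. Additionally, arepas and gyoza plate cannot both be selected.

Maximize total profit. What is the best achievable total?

Density check — arepas 33.00, lamb kofta 27.00, gyoza plate 17.43, loaded fries 12.18 are the best per min.
Taking lamb kofta + elote + shrimp tacos + arepas + loaded fries: 42 min used, 531 in profit.

531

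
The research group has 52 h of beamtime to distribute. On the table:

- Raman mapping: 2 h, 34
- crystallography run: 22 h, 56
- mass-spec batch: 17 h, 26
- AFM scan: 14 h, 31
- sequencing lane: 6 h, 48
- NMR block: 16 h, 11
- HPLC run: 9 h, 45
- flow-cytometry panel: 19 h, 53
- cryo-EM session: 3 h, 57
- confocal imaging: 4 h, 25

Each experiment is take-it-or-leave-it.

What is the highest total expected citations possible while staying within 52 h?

265

A density-first pass picks Raman mapping + sequencing lane + HPLC run + flow-cytometry panel + cryo-EM session + confocal imaging — 262 at 43 h.
Replace flow-cytometry panel with crystallography run: the trade gains 3 net, giving 265 at 46 h.
The spare 6 h is too small for any remaining experiment, and no exchange beats 265.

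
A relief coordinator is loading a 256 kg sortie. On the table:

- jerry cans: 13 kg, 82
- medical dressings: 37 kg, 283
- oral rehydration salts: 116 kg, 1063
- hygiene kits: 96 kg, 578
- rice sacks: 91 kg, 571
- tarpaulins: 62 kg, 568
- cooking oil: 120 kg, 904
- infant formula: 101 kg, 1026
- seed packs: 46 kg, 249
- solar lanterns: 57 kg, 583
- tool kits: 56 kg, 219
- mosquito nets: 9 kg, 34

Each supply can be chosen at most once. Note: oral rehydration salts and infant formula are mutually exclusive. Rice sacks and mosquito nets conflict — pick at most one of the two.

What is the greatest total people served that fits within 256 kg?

2296

Filling by ratio: jerry cans + tarpaulins + infant formula + solar lanterns + mosquito nets for 2293, with 14 kg left unused.
Dropping infant formula and mosquito nets frees 110 kg; slotting in oral rehydration salts (116 kg) lifts the total to 2296 at 248 kg.
That's the maximum — no feasible swap from here does better than 2296.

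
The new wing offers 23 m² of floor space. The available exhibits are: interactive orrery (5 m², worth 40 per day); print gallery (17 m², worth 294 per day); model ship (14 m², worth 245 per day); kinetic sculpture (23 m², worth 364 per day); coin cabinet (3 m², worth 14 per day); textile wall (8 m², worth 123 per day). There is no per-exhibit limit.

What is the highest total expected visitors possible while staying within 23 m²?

Ranking by ratio (expected visitors/m²): model ship 17.50, print gallery 17.29, kinetic sculpture 15.83, textile wall 15.38.
Model ship + textile wall uses 22 of the 23 m² and totals 368.
Every other selection either busts 23 m² or fails to beat 368.

368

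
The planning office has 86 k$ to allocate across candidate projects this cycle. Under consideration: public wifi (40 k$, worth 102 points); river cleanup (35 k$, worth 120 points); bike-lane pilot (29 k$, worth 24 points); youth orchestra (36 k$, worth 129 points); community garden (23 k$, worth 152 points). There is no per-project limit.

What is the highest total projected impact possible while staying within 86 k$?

3×community garden uses 69 of the 86 k$ and totals 456.
Nothing else within 86 k$ beats 456.

456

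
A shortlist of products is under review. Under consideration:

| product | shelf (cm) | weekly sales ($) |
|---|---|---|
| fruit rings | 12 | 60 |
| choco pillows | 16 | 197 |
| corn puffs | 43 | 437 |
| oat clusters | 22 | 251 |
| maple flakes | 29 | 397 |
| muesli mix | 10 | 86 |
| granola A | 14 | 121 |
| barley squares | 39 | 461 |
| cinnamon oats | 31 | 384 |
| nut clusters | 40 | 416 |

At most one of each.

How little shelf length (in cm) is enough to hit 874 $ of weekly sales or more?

Need the lightest bundle worth ≥ 874.
Taking maple flakes + granola A + cinnamon oats gives 902 (≥ 874) for 74 cm.
Any bundle with less than 74 cm falls short of 874.

74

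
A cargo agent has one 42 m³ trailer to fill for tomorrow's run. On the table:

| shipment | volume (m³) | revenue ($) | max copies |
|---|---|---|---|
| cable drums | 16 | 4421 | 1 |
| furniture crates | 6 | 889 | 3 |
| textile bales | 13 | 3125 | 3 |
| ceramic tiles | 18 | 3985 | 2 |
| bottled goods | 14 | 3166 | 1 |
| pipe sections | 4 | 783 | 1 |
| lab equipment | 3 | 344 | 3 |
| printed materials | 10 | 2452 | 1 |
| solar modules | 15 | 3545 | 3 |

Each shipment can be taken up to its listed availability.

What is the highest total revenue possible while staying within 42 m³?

10671

Taking the top-ratio shipments first gives cable drums + textile bales + lab equipment + printed materials for 10342 (42 m³).
The 13 m³ tied up in lab equipment and printed materials is better spent on textile bales — total rises to 10671 (42 m³).
No other feasible combination exceeds 10671.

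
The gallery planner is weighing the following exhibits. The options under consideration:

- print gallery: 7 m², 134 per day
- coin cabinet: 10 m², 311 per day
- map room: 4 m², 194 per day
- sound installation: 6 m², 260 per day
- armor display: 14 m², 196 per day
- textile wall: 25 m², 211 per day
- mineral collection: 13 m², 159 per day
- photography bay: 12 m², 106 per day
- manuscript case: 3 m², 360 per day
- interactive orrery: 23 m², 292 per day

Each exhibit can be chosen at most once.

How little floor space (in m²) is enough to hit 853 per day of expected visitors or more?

Need the lightest bundle worth ≥ 853.
Taking coin cabinet + map room + manuscript case gives 865 (≥ 853) for 17 m².
Below 17 m² the best achievable stays under 853.

17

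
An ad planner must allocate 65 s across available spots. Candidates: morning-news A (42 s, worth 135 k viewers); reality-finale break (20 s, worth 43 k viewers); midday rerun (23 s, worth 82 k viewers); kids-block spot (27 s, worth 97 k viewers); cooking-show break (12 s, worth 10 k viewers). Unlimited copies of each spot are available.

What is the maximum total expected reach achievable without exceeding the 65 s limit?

217

Greedy by ratio would take 2×kids-block spot: 54 s used, total 194.
Replace 2×kids-block spot with morning-news A + midday rerun: the trade gains 23 net, giving 217 at 65 s.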